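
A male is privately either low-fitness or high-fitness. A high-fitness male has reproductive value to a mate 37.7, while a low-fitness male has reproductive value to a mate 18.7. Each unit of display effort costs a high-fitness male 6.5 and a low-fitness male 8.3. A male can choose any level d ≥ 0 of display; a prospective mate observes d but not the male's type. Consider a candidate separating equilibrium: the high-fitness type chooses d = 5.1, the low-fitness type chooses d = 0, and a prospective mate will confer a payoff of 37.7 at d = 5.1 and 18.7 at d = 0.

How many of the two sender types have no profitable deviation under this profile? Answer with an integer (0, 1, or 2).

High-fitness type: signal → 37.7 − 6.5 × 5.1 = 4.55; deviate to 0 → 18.7. IC fails (4.55 < 18.7).
Low-fitness type: stay at 0 → 18.7; mimic → 37.7 − 8.3 × 5.1 = -4.63. IC holds (18.7 ≥ -4.63).
1 of 2 constraints hold, so this profile is not an equilibrium.

1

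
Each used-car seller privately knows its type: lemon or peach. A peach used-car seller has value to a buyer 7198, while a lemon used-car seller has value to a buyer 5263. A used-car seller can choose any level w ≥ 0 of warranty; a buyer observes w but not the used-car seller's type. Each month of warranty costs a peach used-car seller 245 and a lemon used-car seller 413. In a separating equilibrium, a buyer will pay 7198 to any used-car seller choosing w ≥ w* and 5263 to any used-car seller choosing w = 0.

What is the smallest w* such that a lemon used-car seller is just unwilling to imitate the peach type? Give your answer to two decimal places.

A lemon used-car seller choosing w = 0 receives 5263.
Imitating at w* instead would pay 7198 at cost 413·w*, netting 7198 − 413·w*.
Indifference: 5263 = 7198 − 413·w*, so w* = (7198 − 5263) / 413 ≈ 4.69.
This is the lemon type's binding incentive-compatibility constraint; any w ≥ 4.69 sustains separation on that side.

4.69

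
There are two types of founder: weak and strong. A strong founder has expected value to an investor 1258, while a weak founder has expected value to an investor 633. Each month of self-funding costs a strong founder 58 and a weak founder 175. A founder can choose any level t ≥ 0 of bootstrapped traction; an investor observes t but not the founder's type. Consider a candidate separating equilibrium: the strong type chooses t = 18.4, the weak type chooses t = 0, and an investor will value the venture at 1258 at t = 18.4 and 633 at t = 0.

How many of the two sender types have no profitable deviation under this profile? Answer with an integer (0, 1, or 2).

1

Strong type: signal → 1258 − 58 × 18.4 = 190.8; deviate to 0 → 633. IC fails (190.8 < 633).
Weak type: stay at 0 → 633; mimic → 1258 − 175 × 18.4 = -1962. IC holds (633 ≥ -1962).
1 of 2 constraints hold, so this profile is not an equilibrium.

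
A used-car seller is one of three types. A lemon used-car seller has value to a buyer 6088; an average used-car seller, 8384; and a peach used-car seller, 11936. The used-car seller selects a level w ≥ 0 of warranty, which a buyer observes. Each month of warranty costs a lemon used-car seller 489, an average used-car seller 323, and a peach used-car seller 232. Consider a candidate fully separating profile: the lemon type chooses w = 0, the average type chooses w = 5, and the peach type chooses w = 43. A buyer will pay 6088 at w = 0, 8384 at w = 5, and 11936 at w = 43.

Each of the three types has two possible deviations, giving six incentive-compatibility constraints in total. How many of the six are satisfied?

Lemon (own payoff 6088): to w=5 gives 8384 − 489×5 = 5939 → no gain ✓; to w=43 gives 11936 − 489×43 = -9091 → no gain ✓.
Average (own payoff 8384 − 323×5 = 6769): to w=0 gives 6088 → no gain ✓; to w=43 gives 11936 − 323×43 = -1953 → no gain ✓.
Peach (own payoff 11936 − 232×43 = 1960): to w=0 gives 6088 → profitable ✗; to w=5 gives 8384 − 232×5 = 7224 → profitable ✗.
4 of the 6 constraints hold; not an equilibrium.

4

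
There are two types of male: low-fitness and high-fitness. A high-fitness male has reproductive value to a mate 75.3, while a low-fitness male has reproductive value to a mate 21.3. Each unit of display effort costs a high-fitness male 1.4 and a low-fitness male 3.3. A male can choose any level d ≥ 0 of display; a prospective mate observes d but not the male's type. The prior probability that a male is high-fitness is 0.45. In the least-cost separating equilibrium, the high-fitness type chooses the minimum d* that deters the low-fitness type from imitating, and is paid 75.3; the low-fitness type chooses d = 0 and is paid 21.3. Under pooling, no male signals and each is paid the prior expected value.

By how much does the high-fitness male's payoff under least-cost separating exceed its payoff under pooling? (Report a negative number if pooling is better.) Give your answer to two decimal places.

6.79

Least-cost separating signal: d* solves 21.3 = 75.3 − 3.3·d*, so d* = (75.3 − 21.3)/3.3 ≈ 16.3636.
High-fitness type's separating payoff: 75.3 − 1.4 × d* = 75.3 − 1.4 × (75.3 − 21.3)/3.3 = 75.3 − 75.6/3.3 ≈ 52.3909.
Pooling payoff: 0.45 × 75.3 + 0.55 × 21.3 = 45.6.
Difference: 52.3909 − 45.6 = 6.7909, i.e. 6.79 to two decimal places.
The high-fitness type prefers to separate.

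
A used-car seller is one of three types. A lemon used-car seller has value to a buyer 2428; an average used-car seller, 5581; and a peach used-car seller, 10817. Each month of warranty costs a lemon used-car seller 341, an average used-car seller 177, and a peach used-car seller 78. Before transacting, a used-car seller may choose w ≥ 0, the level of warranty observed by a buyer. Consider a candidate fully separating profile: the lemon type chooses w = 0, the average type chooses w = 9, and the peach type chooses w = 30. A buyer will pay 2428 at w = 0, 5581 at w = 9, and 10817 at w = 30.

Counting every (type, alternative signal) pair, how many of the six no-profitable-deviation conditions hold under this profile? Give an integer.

Peach (own payoff 10817 − 78×30 = 8477): to w=0 gives 2428 → no gain ✓; to w=9 gives 5581 − 78×9 = 4879 → no gain ✓.
Average (own payoff 5581 − 177×9 = 3988): to w=0 gives 2428 → no gain ✓; to w=30 gives 10817 − 177×30 = 5507 → profitable ✗.
Lemon (own payoff 2428): to w=9 gives 5581 − 341×9 = 2512 → profitable ✗; to w=30 gives 10817 − 341×30 = 587 → no gain ✓.
4 of the 6 constraints hold; not an equilibrium.

4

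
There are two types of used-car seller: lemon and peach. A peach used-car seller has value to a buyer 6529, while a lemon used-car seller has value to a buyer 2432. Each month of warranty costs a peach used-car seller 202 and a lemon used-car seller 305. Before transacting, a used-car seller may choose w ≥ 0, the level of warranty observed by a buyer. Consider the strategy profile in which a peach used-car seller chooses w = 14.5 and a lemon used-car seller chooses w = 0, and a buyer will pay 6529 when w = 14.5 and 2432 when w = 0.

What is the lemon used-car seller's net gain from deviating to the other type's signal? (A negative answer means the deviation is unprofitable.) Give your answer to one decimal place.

-325.5

Playing w = 0 the lemon used-car seller receives 2432.
Deviating to w = 14.5 brings payment 6529 at cost 305 × 14.5 = 4422.5, netting 2106.5.
Gain from deviating: 2106.5 − 2432 = -325.5.
The gain is negative, so the lemon type's incentive-compatibility constraint is satisfied.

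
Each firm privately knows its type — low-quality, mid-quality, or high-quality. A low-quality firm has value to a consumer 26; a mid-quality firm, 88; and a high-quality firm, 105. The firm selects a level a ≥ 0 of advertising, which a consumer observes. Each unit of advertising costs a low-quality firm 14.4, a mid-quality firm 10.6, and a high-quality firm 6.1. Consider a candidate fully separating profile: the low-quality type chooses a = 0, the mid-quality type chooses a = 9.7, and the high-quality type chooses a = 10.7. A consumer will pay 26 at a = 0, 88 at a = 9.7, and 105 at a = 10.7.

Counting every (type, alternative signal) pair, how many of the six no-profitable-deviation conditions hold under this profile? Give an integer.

Low-quality (own payoff 26): to a=9.7 gives 88 − 14.4×9.7 = -51.68 → no gain ✓; to a=10.7 gives 105 − 14.4×10.7 = -49.08 → no gain ✓.
Mid-quality (own payoff 88 − 10.6×9.7 = -14.82): to a=0 gives 26 → profitable ✗; to a=10.7 gives 105 − 10.6×10.7 = -8.42 → profitable ✗.
High-quality (own payoff 105 − 6.1×10.7 = 39.73): to a=0 gives 26 → no gain ✓; to a=9.7 gives 88 − 6.1×9.7 = 28.83 → no gain ✓.
4 of the 6 constraints hold; not an equilibrium.

4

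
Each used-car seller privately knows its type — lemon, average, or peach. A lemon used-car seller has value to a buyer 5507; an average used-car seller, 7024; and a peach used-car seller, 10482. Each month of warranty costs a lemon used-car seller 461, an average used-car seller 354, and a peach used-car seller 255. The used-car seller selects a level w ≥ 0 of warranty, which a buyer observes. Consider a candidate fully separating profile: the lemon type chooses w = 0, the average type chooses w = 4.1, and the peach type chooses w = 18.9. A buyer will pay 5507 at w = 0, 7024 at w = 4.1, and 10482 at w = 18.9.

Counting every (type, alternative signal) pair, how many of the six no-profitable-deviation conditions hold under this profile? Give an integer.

5

Average (own payoff 7024 − 354×4.1 = 5572.6): to w=0 gives 5507 → no gain ✓; to w=18.9 gives 10482 − 354×18.9 = 3791.4 → no gain ✓.
Lemon (own payoff 5507): to w=4.1 gives 7024 − 461×4.1 = 5133.9 → no gain ✓; to w=18.9 gives 10482 − 461×18.9 = 1769.1 → no gain ✓.
Peach (own payoff 10482 − 255×18.9 = 5662.5): to w=0 gives 5507 → no gain ✓; to w=4.1 gives 7024 − 255×4.1 = 5978.5 → profitable ✗.
5 of the 6 constraints hold; not an equilibrium.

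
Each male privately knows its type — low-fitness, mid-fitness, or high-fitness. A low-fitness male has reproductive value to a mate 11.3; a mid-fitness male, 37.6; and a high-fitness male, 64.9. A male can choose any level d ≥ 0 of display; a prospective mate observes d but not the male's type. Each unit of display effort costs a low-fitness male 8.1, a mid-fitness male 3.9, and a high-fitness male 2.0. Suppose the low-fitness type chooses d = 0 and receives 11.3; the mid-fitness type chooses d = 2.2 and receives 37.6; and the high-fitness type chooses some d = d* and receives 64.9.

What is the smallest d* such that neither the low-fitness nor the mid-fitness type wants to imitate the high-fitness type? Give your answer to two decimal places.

Low-fitness type (on-path payoff 11.3) won't mimic when 11.3 ≥ 64.9 − 8.1·d*, i.e. d* ≥ 6.62.
Mid-fitness type (on-path payoff 37.6 − 3.9×2.2 = 29.02) won't mimic when 29.02 ≥ 64.9 − 3.9·d*, i.e. d* ≥ 9.20.
Both must hold, so d* = max(6.62, 9.20) = 9.20. The mid-fitness type's constraint binds.

9.20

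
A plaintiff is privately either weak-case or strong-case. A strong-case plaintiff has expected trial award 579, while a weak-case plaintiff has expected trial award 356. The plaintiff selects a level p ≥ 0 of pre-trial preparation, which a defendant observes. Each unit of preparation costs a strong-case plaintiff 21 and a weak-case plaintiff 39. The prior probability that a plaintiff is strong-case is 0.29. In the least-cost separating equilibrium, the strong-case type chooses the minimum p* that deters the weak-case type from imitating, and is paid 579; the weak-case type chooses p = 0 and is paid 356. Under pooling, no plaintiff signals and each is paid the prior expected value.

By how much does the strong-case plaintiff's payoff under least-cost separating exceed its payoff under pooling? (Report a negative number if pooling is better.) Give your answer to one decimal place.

Least-cost separating signal: p* solves 356 = 579 − 39·p*, so p* = (579 − 356)/39 ≈ 5.7179.
Strong-case type's separating payoff: 579 − 21 × p* = 579 − 21 × (579 − 356)/39 = 579 − 4683/39 ≈ 458.923.
Pooling payoff: 0.29 × 579 + 0.71 × 356 = 420.67.
Difference: 458.923 − 420.67 = 38.253, i.e. 38.3 to one decimal place.
The strong-case type prefers to separate.

38.3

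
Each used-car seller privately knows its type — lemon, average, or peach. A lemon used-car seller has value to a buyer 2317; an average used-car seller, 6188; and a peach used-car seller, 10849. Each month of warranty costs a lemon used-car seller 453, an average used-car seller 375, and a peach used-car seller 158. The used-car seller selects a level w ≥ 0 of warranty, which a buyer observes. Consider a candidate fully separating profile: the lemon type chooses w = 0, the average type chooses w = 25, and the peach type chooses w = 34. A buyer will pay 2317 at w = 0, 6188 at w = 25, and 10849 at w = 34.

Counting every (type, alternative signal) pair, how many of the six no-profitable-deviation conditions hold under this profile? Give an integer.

4

Peach (own payoff 10849 − 158×34 = 5477): to w=0 gives 2317 → no gain ✓; to w=25 gives 6188 − 158×25 = 2238 → no gain ✓.
Average (own payoff 6188 − 375×25 = -3187): to w=0 gives 2317 → profitable ✗; to w=34 gives 10849 − 375×34 = -1901 → profitable ✗.
Lemon (own payoff 2317): to w=25 gives 6188 − 453×25 = -5137 → no gain ✓; to w=34 gives 10849 − 453×34 = -4553 → no gain ✓.
4 of the 6 constraints hold; not an equilibrium.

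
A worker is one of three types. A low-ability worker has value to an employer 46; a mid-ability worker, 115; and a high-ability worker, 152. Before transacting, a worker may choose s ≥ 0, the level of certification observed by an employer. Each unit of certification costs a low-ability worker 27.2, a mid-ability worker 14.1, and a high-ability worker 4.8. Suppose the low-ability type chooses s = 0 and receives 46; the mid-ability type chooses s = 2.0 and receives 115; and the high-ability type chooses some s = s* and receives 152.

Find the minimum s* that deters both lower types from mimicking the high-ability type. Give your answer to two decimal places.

Mid-ability type (on-path payoff 115 − 14.1×2.0 = 86.8) won't mimic when 86.8 ≥ 152 − 14.1·s*, i.e. s* ≥ 4.62.
Low-ability type (on-path payoff 46) won't mimic when 46 ≥ 152 − 27.2·s*, i.e. s* ≥ 3.90.
Both must hold, so s* = max(3.90, 4.62) = 4.62. The mid-ability type's constraint binds.

4.62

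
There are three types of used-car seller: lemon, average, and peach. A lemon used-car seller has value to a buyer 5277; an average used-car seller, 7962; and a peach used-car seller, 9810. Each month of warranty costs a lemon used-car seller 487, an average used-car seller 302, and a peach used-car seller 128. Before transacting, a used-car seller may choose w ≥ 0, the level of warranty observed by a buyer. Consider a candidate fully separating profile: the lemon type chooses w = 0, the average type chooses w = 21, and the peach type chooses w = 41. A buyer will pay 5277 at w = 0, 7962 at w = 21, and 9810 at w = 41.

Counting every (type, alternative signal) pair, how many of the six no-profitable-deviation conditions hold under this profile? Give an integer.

Lemon (own payoff 5277): to w=21 gives 7962 − 487×21 = -2265 → no gain ✓; to w=41 gives 9810 − 487×41 = -10157 → no gain ✓.
Peach (own payoff 9810 − 128×41 = 4562): to w=0 gives 5277 → profitable ✗; to w=21 gives 7962 − 128×21 = 5274 → profitable ✗.
Average (own payoff 7962 − 302×21 = 1620): to w=0 gives 5277 → profitable ✗; to w=41 gives 9810 − 302×41 = -2572 → no gain ✓.
3 of the 6 constraints hold; not an equilibrium.

3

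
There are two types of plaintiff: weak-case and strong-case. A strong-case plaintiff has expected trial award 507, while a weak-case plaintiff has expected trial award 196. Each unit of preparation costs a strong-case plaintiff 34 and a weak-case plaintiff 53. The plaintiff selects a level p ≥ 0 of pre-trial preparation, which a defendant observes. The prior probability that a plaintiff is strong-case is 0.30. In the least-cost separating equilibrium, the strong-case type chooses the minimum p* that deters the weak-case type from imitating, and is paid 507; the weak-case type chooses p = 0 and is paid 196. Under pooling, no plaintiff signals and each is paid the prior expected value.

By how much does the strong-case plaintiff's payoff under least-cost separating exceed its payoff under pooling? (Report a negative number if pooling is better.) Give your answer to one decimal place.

18.2

Least-cost separating signal: p* solves 196 = 507 − 53·p*, so p* = (507 − 196)/53 ≈ 5.8679.
Strong-case type's separating payoff: 507 − 34 × p* = 507 − 34 × (507 − 196)/53 = 507 − 10574/53 ≈ 307.491.
Pooling payoff: 0.30 × 507 + 0.70 × 196 = 289.3.
Difference: 307.491 − 289.3 = 18.191, i.e. 18.2 to one decimal place.
The strong-case type prefers to separate.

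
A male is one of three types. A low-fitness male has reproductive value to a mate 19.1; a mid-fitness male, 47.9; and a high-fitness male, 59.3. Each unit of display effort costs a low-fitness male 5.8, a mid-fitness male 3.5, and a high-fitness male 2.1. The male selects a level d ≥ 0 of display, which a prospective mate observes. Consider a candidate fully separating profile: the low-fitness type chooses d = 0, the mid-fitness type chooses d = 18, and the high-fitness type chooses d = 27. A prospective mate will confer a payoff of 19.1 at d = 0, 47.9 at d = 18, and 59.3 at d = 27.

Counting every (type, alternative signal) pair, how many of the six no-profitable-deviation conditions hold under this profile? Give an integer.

Mid-fitness (own payoff 47.9 − 3.5×18 = -15.1): to d=0 gives 19.1 → profitable ✗; to d=27 gives 59.3 − 3.5×27 = -35.2 → no gain ✓.
High-fitness (own payoff 59.3 − 2.1×27 = 2.6): to d=0 gives 19.1 → profitable ✗; to d=18 gives 47.9 − 2.1×18 = 10.1 → profitable ✗.
Low-fitness (own payoff 19.1): to d=18 gives 47.9 − 5.8×18 = -56.5 → no gain ✓; to d=27 gives 59.3 − 5.8×27 = -97.3 → no gain ✓.
3 of the 6 constraints hold; not an equilibrium.

3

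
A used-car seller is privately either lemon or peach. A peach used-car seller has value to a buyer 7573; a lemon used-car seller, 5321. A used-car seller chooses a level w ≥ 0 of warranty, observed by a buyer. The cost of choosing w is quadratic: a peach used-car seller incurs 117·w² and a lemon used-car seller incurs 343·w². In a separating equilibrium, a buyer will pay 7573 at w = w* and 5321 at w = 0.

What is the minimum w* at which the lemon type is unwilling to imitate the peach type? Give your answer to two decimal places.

2.56

The lemon type at w = 0 receives 5321; imitating at w* yields 7573 − 343·w*².
Indifference: 5321 = 7573 − 343·w*², so w*² = (7573 − 5321) / 343 ≈ 6.5656.
w* = √6.5656 ≈ 2.56.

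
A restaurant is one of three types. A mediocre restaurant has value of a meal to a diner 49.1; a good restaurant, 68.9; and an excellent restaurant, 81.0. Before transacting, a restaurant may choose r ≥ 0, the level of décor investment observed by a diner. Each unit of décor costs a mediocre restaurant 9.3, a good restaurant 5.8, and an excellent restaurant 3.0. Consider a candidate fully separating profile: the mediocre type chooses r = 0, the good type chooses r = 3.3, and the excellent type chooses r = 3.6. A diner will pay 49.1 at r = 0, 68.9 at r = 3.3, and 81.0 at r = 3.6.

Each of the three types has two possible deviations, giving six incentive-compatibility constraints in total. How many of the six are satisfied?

Mediocre (own payoff 49.1): to r=3.3 gives 68.9 − 9.3×3.3 = 38.21 → no gain ✓; to r=3.6 gives 81.0 − 9.3×3.6 = 47.52 → no gain ✓.
Excellent (own payoff 81.0 − 3.0×3.6 = 70.2): to r=0 gives 49.1 → no gain ✓; to r=3.3 gives 68.9 − 3.0×3.3 = 59 → no gain ✓.
Good (own payoff 68.9 − 5.8×3.3 = 49.76): to r=0 gives 49.1 → no gain ✓; to r=3.6 gives 81.0 − 5.8×3.6 = 60.12 → profitable ✗.
5 of the 6 constraints hold; not an equilibrium.

5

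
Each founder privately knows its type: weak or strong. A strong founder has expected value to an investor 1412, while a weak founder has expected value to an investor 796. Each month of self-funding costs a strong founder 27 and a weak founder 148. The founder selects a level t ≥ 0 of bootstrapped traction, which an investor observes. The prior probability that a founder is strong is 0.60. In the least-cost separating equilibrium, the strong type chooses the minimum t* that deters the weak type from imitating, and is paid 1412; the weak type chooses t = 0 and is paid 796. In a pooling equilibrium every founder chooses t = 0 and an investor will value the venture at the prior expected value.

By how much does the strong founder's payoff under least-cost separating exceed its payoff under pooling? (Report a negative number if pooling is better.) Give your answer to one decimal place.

134.0

Least-cost separating signal: t* solves 796 = 1412 − 148·t*, so t* = (1412 − 796)/148 ≈ 4.1622.
Strong type's separating payoff: 1412 − 27 × t* = 1412 − 27 × (1412 − 796)/148 = 1412 − 16632/148 ≈ 1299.622.
Pooling payoff: 0.60 × 1412 + 0.40 × 796 = 1165.6.
Difference: 1299.622 − 1165.6 = 134.022, i.e. 134.0 to one decimal place.
The strong type prefers to separate.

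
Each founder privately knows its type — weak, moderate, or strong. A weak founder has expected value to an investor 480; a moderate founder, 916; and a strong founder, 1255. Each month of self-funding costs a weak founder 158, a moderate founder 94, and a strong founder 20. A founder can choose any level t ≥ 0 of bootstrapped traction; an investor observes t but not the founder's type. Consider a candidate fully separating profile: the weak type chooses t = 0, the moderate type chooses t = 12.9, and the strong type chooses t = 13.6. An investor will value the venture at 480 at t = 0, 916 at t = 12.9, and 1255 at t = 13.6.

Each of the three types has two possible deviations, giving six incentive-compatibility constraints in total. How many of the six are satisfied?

4

Moderate (own payoff 916 − 94×12.9 = -296.6): to t=0 gives 480 → profitable ✗; to t=13.6 gives 1255 − 94×13.6 = -23.4 → profitable ✗.
Strong (own payoff 1255 − 20×13.6 = 983): to t=0 gives 480 → no gain ✓; to t=12.9 gives 916 − 20×12.9 = 658 → no gain ✓.
Weak (own payoff 480): to t=12.9 gives 916 − 158×12.9 = -1122.2 → no gain ✓; to t=13.6 gives 1255 − 158×13.6 = -893.8 → no gain ✓.
4 of the 6 constraints hold; not an equilibrium.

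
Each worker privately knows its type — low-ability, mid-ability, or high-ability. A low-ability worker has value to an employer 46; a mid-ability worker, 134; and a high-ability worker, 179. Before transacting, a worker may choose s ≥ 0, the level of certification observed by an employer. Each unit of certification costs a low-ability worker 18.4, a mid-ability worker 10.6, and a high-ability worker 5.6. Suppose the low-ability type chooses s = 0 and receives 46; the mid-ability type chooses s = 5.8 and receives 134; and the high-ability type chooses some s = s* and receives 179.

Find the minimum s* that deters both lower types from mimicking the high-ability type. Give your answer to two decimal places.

Mid-ability type (on-path payoff 134 − 10.6×5.8 = 72.52) won't mimic when 72.52 ≥ 179 − 10.6·s*, i.e. s* ≥ 10.05.
Low-ability type (on-path payoff 46) won't mimic when 46 ≥ 179 − 18.4·s*, i.e. s* ≥ 7.23.
Both must hold, so s* = max(7.23, 10.05) = 10.05. The mid-ability type's constraint binds.

10.05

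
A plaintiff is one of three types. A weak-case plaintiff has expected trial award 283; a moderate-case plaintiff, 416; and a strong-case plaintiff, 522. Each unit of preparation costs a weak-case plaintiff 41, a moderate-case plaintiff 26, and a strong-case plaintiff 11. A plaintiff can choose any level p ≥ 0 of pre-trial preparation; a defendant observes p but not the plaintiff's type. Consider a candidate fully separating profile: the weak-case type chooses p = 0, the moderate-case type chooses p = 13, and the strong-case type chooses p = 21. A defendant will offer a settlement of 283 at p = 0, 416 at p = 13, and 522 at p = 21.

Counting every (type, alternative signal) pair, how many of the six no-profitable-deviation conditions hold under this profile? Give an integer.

5

Strong-case (own payoff 522 − 11×21 = 291): to p=0 gives 283 → no gain ✓; to p=13 gives 416 − 11×13 = 273 → no gain ✓.
Weak-case (own payoff 283): to p=13 gives 416 − 41×13 = -117 → no gain ✓; to p=21 gives 522 − 41×21 = -339 → no gain ✓.
Moderate-case (own payoff 416 − 26×13 = 78): to p=0 gives 283 → profitable ✗; to p=21 gives 522 − 26×21 = -24 → no gain ✓.
5 of the 6 constraints hold; not an equilibrium.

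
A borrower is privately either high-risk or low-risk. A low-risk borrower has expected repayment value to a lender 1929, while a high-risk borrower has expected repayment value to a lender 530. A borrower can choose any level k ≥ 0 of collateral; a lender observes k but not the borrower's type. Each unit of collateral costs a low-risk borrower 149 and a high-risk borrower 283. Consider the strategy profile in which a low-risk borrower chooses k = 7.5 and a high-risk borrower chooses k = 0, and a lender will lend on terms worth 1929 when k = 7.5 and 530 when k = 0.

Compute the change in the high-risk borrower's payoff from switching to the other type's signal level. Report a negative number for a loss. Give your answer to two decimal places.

-723.50

Playing k = 0 the high-risk borrower receives 530.
Deviating to k = 7.5 brings payment 1929 at cost 283 × 7.5 = 2122.5, netting -193.5.
Gain from deviating: -193.5 − 530 = -723.50.
The gain is negative, so the high-risk type's incentive-compatibility constraint is satisfied.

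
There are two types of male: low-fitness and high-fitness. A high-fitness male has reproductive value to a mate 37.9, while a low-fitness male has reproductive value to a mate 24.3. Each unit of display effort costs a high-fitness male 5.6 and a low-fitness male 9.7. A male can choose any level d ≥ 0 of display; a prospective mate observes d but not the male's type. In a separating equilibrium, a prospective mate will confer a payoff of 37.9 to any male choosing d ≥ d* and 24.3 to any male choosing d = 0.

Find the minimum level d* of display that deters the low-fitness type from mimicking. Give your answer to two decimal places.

A low-fitness male choosing d = 0 receives 24.3.
Imitating at d* instead would pay 37.9 at cost 9.7·d*, netting 37.9 − 9.7·d*.
Indifference: 24.3 = 37.9 − 9.7·d*, so d* = (37.9 − 24.3) / 9.7 ≈ 1.40.
At d* the low-fitness type's incentive constraint just binds; the high-fitness type strictly prefers d* since its per-unit cost is lower.

1.40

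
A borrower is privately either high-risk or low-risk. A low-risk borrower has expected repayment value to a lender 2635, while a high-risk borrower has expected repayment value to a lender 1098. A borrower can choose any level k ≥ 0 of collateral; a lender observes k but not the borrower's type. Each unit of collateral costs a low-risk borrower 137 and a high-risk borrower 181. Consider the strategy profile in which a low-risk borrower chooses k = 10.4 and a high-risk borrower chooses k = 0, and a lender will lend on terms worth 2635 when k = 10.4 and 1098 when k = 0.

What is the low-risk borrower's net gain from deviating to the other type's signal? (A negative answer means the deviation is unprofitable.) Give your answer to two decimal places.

Playing k = 10.4 the low-risk borrower receives 2635 − 137 × 10.4 = 1210.2.
Deviating to k = 0 yields 1098 instead.
Gain from deviating: 1098 − 1210.2 = -112.20.
The gain is negative, so the low-risk type's incentive-compatibility constraint is satisfied.

-112.20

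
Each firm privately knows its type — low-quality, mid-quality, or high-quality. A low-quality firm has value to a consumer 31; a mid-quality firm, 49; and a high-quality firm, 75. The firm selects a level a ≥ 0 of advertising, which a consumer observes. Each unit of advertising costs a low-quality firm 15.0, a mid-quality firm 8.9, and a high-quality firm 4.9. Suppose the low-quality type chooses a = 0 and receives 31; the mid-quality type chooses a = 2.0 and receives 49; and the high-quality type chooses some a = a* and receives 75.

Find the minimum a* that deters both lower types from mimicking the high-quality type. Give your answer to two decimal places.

4.92

Low-quality type (on-path payoff 31) won't mimic when 31 ≥ 75 − 15.0·a*, i.e. a* ≥ 2.93.
Mid-quality type (on-path payoff 49 − 8.9×2.0 = 31.2) won't mimic when 31.2 ≥ 75 − 8.9·a*, i.e. a* ≥ 4.92.
Both must hold, so a* = max(2.93, 4.92) = 4.92. The mid-quality type's constraint binds.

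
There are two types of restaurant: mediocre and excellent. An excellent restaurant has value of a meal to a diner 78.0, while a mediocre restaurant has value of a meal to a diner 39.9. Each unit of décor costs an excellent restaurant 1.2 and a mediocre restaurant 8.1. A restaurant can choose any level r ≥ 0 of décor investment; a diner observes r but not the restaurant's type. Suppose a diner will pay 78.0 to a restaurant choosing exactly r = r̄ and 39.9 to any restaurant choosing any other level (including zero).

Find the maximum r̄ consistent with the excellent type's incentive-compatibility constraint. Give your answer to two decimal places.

Choosing r̄ yields the excellent type 78.0 − 1.2·r̄; choosing zero yields 39.9.
The excellent type is indifferent at 78.0 − 1.2·r̄ = 39.9, i.e. r̄ = (78.0 − 39.9) / 1.2 = 31.75.
For any r̄ above 31.75 the excellent type would rather pool at zero, so separation collapses.

31.75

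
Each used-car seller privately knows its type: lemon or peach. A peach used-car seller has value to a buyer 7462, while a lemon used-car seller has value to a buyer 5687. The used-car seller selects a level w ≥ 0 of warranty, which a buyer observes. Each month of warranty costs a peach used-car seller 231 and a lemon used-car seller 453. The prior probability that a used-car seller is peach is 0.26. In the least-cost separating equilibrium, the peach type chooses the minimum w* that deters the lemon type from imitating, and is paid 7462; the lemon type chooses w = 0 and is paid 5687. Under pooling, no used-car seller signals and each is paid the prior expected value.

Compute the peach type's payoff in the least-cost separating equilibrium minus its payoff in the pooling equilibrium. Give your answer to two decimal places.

408.37

Least-cost separating signal: w* solves 5687 = 7462 − 453·w*, so w* = (7462 − 5687)/453 ≈ 3.9183.
Peach type's separating payoff: 7462 − 231 × w* = 7462 − 231 × (7462 − 5687)/453 = 7462 − 410025/453 ≈ 6556.8675.
Pooling payoff: 0.26 × 7462 + 0.74 × 5687 = 6148.5.
Difference: 6556.8675 − 6148.5 = 408.3675, i.e. 408.37 to two decimal places.
The peach type prefers to separate.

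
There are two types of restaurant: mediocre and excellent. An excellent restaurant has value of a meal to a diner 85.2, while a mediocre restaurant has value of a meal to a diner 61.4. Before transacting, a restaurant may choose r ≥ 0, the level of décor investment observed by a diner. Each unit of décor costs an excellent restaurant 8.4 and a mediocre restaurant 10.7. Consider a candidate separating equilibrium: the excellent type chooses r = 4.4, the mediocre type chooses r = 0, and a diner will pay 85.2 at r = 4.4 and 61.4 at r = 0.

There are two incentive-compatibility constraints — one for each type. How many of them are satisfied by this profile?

Excellent type: signal → 85.2 − 8.4 × 4.4 = 48.24; deviate to 0 → 61.4. IC fails (48.24 < 61.4).
Mediocre type: stay at 0 → 61.4; mimic → 85.2 − 10.7 × 4.4 = 38.12. IC holds (61.4 ≥ 38.12).
1 of 2 constraints hold, so this profile is not an equilibrium.

1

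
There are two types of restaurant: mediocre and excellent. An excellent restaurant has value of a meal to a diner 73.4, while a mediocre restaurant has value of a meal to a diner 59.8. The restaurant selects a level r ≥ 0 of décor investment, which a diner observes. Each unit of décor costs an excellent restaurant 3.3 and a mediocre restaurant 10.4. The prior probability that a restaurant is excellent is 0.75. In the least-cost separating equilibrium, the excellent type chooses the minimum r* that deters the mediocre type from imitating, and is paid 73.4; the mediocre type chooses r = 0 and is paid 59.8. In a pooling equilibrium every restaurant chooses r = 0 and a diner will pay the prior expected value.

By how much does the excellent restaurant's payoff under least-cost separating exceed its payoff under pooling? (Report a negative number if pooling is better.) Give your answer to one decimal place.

Least-cost separating signal: r* solves 59.8 = 73.4 − 10.4·r*, so r* = (73.4 − 59.8)/10.4 ≈ 1.3077.
Excellent type's separating payoff: 73.4 − 3.3 × r* = 73.4 − 3.3 × (73.4 − 59.8)/10.4 = 73.4 − 44.88/10.4 ≈ 69.085.
Pooling payoff: 0.75 × 73.4 + 0.25 × 59.8 = 70.
Difference: 69.085 − 70 = -0.915, i.e. -0.9 to one decimal place.
The excellent type would prefer the pooling outcome.

-0.9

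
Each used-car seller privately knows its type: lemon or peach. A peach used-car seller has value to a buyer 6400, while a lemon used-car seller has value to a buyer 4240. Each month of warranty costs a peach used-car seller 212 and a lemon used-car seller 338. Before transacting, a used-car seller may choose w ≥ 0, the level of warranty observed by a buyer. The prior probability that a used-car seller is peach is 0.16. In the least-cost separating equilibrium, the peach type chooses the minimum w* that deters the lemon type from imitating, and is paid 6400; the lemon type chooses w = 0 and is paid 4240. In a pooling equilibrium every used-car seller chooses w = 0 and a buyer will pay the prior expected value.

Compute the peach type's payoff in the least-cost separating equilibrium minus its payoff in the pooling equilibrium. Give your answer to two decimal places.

Least-cost separating signal: w* solves 4240 = 6400 − 338·w*, so w* = (6400 − 4240)/338 ≈ 6.3905.
Peach type's separating payoff: 6400 − 212 × w* = 6400 − 212 × (6400 − 4240)/338 = 6400 − 457920/338 ≈ 5045.2071.
Pooling payoff: 0.16 × 6400 + 0.84 × 4240 = 4585.6.
Difference: 5045.2071 − 4585.6 = 459.6071, i.e. 459.61 to two decimal places.
The peach type prefers to separate.

459.61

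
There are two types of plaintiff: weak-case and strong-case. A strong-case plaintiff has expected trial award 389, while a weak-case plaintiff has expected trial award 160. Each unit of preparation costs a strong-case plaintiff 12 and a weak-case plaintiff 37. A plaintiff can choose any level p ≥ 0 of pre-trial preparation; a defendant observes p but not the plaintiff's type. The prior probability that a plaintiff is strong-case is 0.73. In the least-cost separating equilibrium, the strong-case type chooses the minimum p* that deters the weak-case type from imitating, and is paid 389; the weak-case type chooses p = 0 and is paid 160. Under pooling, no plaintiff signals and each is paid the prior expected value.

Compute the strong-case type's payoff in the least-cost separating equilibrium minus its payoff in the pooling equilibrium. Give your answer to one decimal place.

-12.4

Least-cost separating signal: p* solves 160 = 389 − 37·p*, so p* = (389 − 160)/37 ≈ 6.1892.
Strong-case type's separating payoff: 389 − 12 × p* = 389 − 12 × (389 − 160)/37 = 389 − 2748/37 ≈ 314.730.
Pooling payoff: 0.73 × 389 + 0.27 × 160 = 327.17.
Difference: 314.730 − 327.17 = -12.44, i.e. -12.4 to one decimal place.
The strong-case type would prefer the pooling outcome.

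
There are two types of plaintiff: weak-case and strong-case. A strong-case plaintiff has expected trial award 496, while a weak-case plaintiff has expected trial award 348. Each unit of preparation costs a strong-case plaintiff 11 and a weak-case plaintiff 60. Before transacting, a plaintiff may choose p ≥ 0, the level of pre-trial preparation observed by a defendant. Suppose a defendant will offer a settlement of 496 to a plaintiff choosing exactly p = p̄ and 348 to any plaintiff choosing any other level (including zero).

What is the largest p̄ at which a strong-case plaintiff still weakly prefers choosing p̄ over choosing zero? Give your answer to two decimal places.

13.45

Choosing p̄ yields the strong-case type 496 − 11·p̄; choosing zero yields 348.
The strong-case type is indifferent at 496 − 11·p̄ = 348, i.e. p̄ = (496 − 348) / 11 ≈ 13.45.
For any p̄ above 13.45 the strong-case type would rather pool at zero, so separation collapses.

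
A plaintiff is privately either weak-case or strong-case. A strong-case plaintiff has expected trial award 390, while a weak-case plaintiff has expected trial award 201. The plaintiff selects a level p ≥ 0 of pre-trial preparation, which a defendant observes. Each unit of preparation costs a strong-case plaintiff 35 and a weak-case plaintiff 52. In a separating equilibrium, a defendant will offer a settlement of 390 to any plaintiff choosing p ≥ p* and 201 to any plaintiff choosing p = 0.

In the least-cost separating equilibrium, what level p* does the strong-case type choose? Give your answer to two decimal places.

A weak-case plaintiff choosing p = 0 receives 201.
Imitating at p* instead would pay 390 at cost 52·p*, netting 390 − 52·p*.
Indifference: 201 = 390 − 52·p*, so p* = (390 − 201) / 52 ≈ 3.63.
This is the weak-case type's binding incentive-compatibility constraint; any p ≥ 3.63 sustains separation on that side.

3.63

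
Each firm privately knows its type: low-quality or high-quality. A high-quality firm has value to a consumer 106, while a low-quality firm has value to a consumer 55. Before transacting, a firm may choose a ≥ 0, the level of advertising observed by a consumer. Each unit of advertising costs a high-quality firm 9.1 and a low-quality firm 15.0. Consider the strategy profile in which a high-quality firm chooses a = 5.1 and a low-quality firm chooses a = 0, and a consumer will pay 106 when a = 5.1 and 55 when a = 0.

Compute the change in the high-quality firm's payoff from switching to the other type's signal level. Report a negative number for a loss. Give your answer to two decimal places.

-4.59

Playing a = 5.1 the high-quality firm receives 106 − 9.1 × 5.1 = 59.59.
Deviating to a = 0 yields 55 instead.
Gain from deviating: 55 − 59.59 = -4.59.
The gain is negative, so the high-quality type's incentive-compatibility constraint is satisfied.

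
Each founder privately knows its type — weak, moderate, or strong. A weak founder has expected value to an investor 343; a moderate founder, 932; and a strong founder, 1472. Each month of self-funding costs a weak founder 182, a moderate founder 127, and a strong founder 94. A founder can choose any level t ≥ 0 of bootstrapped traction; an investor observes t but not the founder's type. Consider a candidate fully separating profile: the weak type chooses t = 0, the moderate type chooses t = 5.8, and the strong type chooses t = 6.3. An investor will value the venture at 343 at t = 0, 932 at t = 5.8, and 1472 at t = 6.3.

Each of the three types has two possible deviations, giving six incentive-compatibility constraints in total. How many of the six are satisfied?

Moderate (own payoff 932 − 127×5.8 = 195.4): to t=0 gives 343 → profitable ✗; to t=6.3 gives 1472 − 127×6.3 = 671.9 → profitable ✗.
Weak (own payoff 343): to t=5.8 gives 932 − 182×5.8 = -123.6 → no gain ✓; to t=6.3 gives 1472 − 182×6.3 = 325.4 → no gain ✓.
Strong (own payoff 1472 − 94×6.3 = 879.8): to t=0 gives 343 → no gain ✓; to t=5.8 gives 932 − 94×5.8 = 386.8 → no gain ✓.
4 of the 6 constraints hold; not an equilibrium.

4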